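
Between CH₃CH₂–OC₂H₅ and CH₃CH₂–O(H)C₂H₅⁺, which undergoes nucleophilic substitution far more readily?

From CH₃CH₂–OC₂H₅ the departing group would be CH₃CH₂O⁻ (pKₐ(CH₃CH₂OH) ≈ 16). Strong base; alkoxides do not leave unassisted.
From CH₃CH₂–O(H)C₂H₅⁺ the leaving group is R'OH (pKₐ(R'OH₂⁺) ≈ -2.4). Neutral; leaves from a protonated ether (an oxonium ion, R–O(H)R'⁺).
(In practice CH₃CH₂–O(H)C₂H₅⁺ is made from CH₃CH₂–OC₂H₅ by protonation with concentrated HBr, allowing neutral ethanol, rather than ethoxide, to depart.)

CH₃CH₂–O(H)C₂H₅⁺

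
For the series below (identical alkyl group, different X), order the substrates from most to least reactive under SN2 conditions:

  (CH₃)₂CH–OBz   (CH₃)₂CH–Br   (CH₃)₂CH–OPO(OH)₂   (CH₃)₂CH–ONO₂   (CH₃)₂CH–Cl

(CH₃)₂CH–Br > (CH₃)₂CH–Cl > (CH₃)₂CH–ONO₂ > (CH₃)₂CH–OPO(OH)₂ > (CH₃)₂CH–OBz

The skeletons are identical, so relative rate is governed entirely by leaving-group ability.
The more stable X⁻ (or X) is on its own — i.e. the weaker a base it is — the better a leaving group it makes.
(CH₃)₂CH–Br loses Br⁻: pKₐ(HBr) ≈ -9
(CH₃)₂CH–Cl loses Cl⁻: pKₐ(HCl) ≈ -7
(CH₃)₂CH–ONO₂ loses NO₃⁻: pKₐ(HNO₃) ≈ -1.3
(CH₃)₂CH–OPO(OH)₂ loses H₂PO₄⁻: pKₐ(H₃PO₄) ≈ 2.1
(CH₃)₂CH–OBz loses PhCOO⁻: pKₐ(C₆H₅COOH) ≈ 4.2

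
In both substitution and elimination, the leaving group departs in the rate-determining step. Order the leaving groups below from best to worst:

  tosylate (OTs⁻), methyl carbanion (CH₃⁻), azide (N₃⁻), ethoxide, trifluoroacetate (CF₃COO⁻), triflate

triflate > tosylate (OTs⁻) > trifluoroacetate (CF₃COO⁻) > azide (N₃⁻) > ethoxide > methyl carbanion (CH₃⁻)

Rank by basicity of the departing species: weakest base leaves most easily.
triflate: pKₐ(CF₃SO₃H (triflic acid)) ≈ -14 — charge spread over three oxygens and a CF₃ group; the premier leaving group in synthesis
tosylate (OTs⁻): pKₐ(p-CH₃C₆H₄SO₃H (TsOH)) ≈ -2.8 — resonance-delocalised arenesulfonate
trifluoroacetate (CF₃COO⁻): pKₐ(CF₃COOH) ≈ 0.2
azide (N₃⁻): pKₐ(HN₃) ≈ 4.7
ethoxide: pKₐ(CH₃CH₂OH) ≈ 16
methyl carbanion (CH₃⁻): pKₐ(CH₄) ≈ 48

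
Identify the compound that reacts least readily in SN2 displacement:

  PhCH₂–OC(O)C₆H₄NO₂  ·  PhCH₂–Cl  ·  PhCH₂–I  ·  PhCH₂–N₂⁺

With the same alkyl group throughout, only the leaving group differentiates the rates.
The more stable X⁻ (or X) is on its own — i.e. the weaker a base it is — the better a leaving group it makes.
PhCH₂–N₂⁺ loses N₂: no meaningful conjugate acid; N₂ departs as an exceptionally stable neutral molecule
PhCH₂–I loses I⁻: pKₐ(HI) ≈ -10
PhCH₂–Cl loses Cl⁻: pKₐ(HCl) ≈ -7
PhCH₂–OC(O)C₆H₄NO₂ loses p-O₂N–C₆H₄–COO⁻: pKₐ(p-nitrobenzoic acid) ≈ 3.4

PhCH₂–OC(O)C₆H₄NO₂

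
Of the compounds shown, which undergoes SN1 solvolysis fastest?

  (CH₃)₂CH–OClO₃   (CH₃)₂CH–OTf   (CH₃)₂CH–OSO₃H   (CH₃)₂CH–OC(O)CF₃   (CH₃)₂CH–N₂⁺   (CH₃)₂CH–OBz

Identical carbon frameworks mean the comparison reduces to leaving-group quality.
A good leaving group is a weak base: the lower the pKₐ of its conjugate acid, the more readily it departs.
(CH₃)₂CH–N₂⁺ loses N₂: no meaningful conjugate acid; N₂ departs as an exceptionally stable neutral molecule
(CH₃)₂CH–OTf loses OTf⁻: pKₐ(CF₃SO₃H (triflic acid)) ≈ -14
(CH₃)₂CH–OClO₃ loses ClO₄⁻: pKₐ(HClO₄) ≈ -10
(CH₃)₂CH–OSO₃H loses HSO₄⁻: pKₐ(H₂SO₄) ≈ -3
(CH₃)₂CH–OC(O)CF₃ loses CF₃COO⁻: pKₐ(CF₃COOH) ≈ 0.2
(CH₃)₂CH–OBz loses PhCOO⁻: pKₐ(C₆H₅COOH) ≈ 4.2

(CH₃)₂CH–N₂⁺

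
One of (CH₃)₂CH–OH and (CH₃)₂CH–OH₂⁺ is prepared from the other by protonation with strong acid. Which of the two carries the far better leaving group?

From (CH₃)₂CH–OH the departing group would be OH⁻ (pKₐ(H₂O) ≈ 15.7). Strong base; essentially never leaves without prior activation.
From (CH₃)₂CH–OH₂⁺ the leaving group is H₂O (pKₐ(H₃O⁺) ≈ -1.7). Neutral; leaves from a protonated alcohol (R–OH₂⁺).
Protonation with strong acid works by converting the leaving group from hydroxide to neutral water, making (CH₃)₂CH–OH₂⁺ enormously more reactive.

(CH₃)₂CH–OH₂⁺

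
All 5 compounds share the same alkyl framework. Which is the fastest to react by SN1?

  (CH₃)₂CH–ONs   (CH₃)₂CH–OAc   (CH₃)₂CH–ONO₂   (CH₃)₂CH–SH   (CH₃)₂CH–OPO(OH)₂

Same R in every case — rank the leaving groups.
The more stable X⁻ (or X) is on its own — i.e. the weaker a base it is — the better a leaving group it makes.
(CH₃)₂CH–ONs loses ONs⁻: pKₐ(p-O₂NC₆H₄SO₃H) ≈ -3.5
(CH₃)₂CH–ONO₂ loses NO₃⁻: pKₐ(HNO₃) ≈ -1.3
(CH₃)₂CH–OPO(OH)₂ loses H₂PO₄⁻: pKₐ(H₃PO₄) ≈ 2.1
(CH₃)₂CH–OAc loses AcO⁻: pKₐ(CH₃COOH) ≈ 4.8
(CH₃)₂CH–SH loses HS⁻: pKₐ(H₂S) ≈ 7

(CH₃)₂CH–ONs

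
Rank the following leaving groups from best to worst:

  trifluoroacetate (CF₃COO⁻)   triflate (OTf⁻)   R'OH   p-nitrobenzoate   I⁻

triflate (OTf⁻) > I⁻ > R'OH > trifluoroacetate (CF₃COO⁻) > p-nitrobenzoate

Rank by basicity of the departing species: weakest base leaves most easily.
triflate (OTf⁻): pKₐ(CF₃SO₃H (triflic acid)) ≈ -14 — charge spread over three oxygens and a CF₃ group; the premier leaving group in synthesis
I⁻: pKₐ(HI) ≈ -10 — large, highly polarisable; very weak base
R'OH: pKₐ(R'OH₂⁺) ≈ -2.4
trifluoroacetate (CF₃COO⁻): pKₐ(CF₃COOH) ≈ 0.2
p-nitrobenzoate: pKₐ(p-nitrobenzoic acid) ≈ 3.4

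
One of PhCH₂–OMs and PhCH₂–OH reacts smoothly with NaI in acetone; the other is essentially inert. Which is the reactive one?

PhCH₂–OMs

From PhCH₂–OH the departing group would be OH⁻ (pKₐ(H₂O) ≈ 15.7). Strong base; essentially never leaves without prior activation.
From PhCH₂–OMs the leaving group is OMs⁻ (pKₐ(CH₃SO₃H (MsOH)) ≈ -1.9). Resonance-delocalised alkanesulfonate.
(In practice PhCH₂–OMs is made from PhCH₂–OH by treatment with MsCl / Et₃N, converting the hydroxyl into a mesylate.)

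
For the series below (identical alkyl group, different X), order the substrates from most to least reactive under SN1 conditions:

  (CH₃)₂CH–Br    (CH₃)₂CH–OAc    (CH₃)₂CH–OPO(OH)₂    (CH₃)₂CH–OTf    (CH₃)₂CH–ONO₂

(CH₃)₂CH–OTf > (CH₃)₂CH–Br > (CH₃)₂CH–ONO₂ > (CH₃)₂CH–OPO(OH)₂ > (CH₃)₂CH–OAc

With the same alkyl group throughout, only the leaving group differentiates the rates.
Leaving-group ability tracks the stability of the departed species; conjugate-acid pKₐ is the usual yardstick (lower pKₐ → better LG).
(CH₃)₂CH–OTf loses OTf⁻: pKₐ(CF₃SO₃H (triflic acid)) ≈ -14
(CH₃)₂CH–Br loses Br⁻: pKₐ(HBr) ≈ -9
(CH₃)₂CH–ONO₂ loses NO₃⁻: pKₐ(HNO₃) ≈ -1.3
(CH₃)₂CH–OPO(OH)₂ loses H₂PO₄⁻: pKₐ(H₃PO₄) ≈ 2.1
(CH₃)₂CH–OAc loses AcO⁻: pKₐ(CH₃COOH) ≈ 4.8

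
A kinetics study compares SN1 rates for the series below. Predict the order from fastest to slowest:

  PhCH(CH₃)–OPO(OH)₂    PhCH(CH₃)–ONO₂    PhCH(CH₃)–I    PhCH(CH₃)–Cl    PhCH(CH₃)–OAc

PhCH(CH₃)–I > PhCH(CH₃)–Cl > PhCH(CH₃)–ONO₂ > PhCH(CH₃)–OPO(OH)₂ > PhCH(CH₃)–OAc

Identical carbon frameworks mean the comparison reduces to leaving-group quality.
The more stable X⁻ (or X) is on its own — i.e. the weaker a base it is — the better a leaving group it makes.
PhCH(CH₃)–I loses I⁻: pKₐ(HI) ≈ -10
PhCH(CH₃)–Cl loses Cl⁻: pKₐ(HCl) ≈ -7
PhCH(CH₃)–ONO₂ loses NO₃⁻: pKₐ(HNO₃) ≈ -1.3
PhCH(CH₃)–OPO(OH)₂ loses H₂PO₄⁻: pKₐ(H₃PO₄) ≈ 2.1
PhCH(CH₃)–OAc loses AcO⁻: pKₐ(CH₃COOH) ≈ 4.8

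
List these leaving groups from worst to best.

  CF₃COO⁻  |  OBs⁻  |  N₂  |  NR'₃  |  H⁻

H⁻ < NR'₃ < CF₃COO⁻ < OBs⁻ < N₂

The more stable X⁻ (or X) is on its own — i.e. the weaker a base it is — the better a leaving group it makes.
N₂: no meaningful conjugate acid; N₂ departs as an exceptionally stable neutral molecule
OBs⁻: pKₐ(p-BrC₆H₄SO₃H) ≈ -2.8
CF₃COO⁻: pKₐ(CF₃COOH) ≈ 0.2
NR'₃: pKₐ(R'₃NH⁺) ≈ 10.7
H⁻: pKₐ(H₂) ≈ 36
The question asks for worst first, so the sequence is read in increasing leaving-group ability.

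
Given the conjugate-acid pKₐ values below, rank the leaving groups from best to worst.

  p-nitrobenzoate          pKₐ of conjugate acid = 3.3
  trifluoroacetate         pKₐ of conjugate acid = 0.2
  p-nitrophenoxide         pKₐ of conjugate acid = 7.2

Lower conjugate-acid pKₐ ⇒ weaker base ⇒ better leaving group.
Sorting by the given values: trifluoroacetate (0.2), p-nitrobenzoate (3.3), p-nitrophenoxide (7.2).

trifluoroacetate > p-nitrobenzoate > p-nitrophenoxide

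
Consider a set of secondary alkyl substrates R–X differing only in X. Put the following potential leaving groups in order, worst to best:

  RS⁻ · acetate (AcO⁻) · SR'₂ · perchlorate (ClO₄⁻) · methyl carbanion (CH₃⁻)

A good leaving group is a weak base: the lower the pKₐ of its conjugate acid, the more readily it departs.
perchlorate (ClO₄⁻): pKₐ(HClO₄) ≈ -10
SR'₂: pKₐ(R'₂SH⁺) ≈ -7 — neutral; leaves from a sulfonium salt (R–SR'₂⁺)
acetate (AcO⁻): pKₐ(CH₃COOH) ≈ 4.8
RS⁻: pKₐ(RSH (a thiol)) ≈ 10.5
methyl carbanion (CH₃⁻): pKₐ(CH₄) ≈ 48
Listed from poorest to best leaving group as asked.

methyl carbanion (CH₃⁻) < RS⁻ < acetate (AcO⁻) < SR'₂ < perchlorate (ClO₄⁻)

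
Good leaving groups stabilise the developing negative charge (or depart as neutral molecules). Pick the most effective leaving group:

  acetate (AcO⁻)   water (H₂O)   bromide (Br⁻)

bromide (Br⁻): pKₐ(HBr) ≈ -9
water (H₂O): pKₐ(H₃O⁺) ≈ -1.7
acetate (AcO⁻): pKₐ(CH₃COOH) ≈ 4.8

bromide (Br⁻)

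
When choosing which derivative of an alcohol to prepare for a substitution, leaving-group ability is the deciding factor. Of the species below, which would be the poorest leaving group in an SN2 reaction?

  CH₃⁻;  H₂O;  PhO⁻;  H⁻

The more stable X⁻ (or X) is on its own — i.e. the weaker a base it is — the better a leaving group it makes.
H₂O: pKₐ(H₃O⁺) ≈ -1.7
PhO⁻: pKₐ(C₆H₅OH (phenol)) ≈ 10
H⁻: pKₐ(H₂) ≈ 36
CH₃⁻: pKₐ(CH₄) ≈ 48

CH₃⁻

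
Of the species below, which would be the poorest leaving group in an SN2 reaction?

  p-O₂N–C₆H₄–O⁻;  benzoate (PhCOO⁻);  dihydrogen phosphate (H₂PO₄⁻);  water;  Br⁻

A good leaving group is a weak base: the lower the pKₐ of its conjugate acid, the more readily it departs.
Br⁻: pKₐ(HBr) ≈ -9
water: pKₐ(H₃O⁺) ≈ -1.7
dihydrogen phosphate (H₂PO₄⁻): pKₐ(H₃PO₄) ≈ 2.1
benzoate (PhCOO⁻): pKₐ(C₆H₅COOH) ≈ 4.2
p-O₂N–C₆H₄–O⁻: pKₐ(p-nitrophenol) ≈ 7.2

p-O₂N–C₆H₄–O⁻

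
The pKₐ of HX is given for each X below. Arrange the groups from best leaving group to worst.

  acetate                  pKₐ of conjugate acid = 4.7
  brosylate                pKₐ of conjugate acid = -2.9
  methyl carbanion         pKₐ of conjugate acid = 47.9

brosylate > acetate > methyl carbanion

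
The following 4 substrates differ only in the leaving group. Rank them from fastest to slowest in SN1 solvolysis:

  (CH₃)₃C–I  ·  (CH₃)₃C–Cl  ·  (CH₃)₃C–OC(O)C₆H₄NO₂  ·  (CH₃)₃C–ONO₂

The skeletons are identical, so relative rate is governed entirely by leaving-group ability.
The more stable X⁻ (or X) is on its own — i.e. the weaker a base it is — the better a leaving group it makes.
(CH₃)₃C–I loses I⁻: pKₐ(HI) ≈ -10
(CH₃)₃C–Cl loses Cl⁻: pKₐ(HCl) ≈ -7
(CH₃)₃C–ONO₂ loses NO₃⁻: pKₐ(HNO₃) ≈ -1.3
(CH₃)₃C–OC(O)C₆H₄NO₂ loses p-O₂N–C₆H₄–COO⁻: pKₐ(p-nitrobenzoic acid) ≈ 3.4

(CH₃)₃C–I > (CH₃)₃C–Cl > (CH₃)₃C–ONO₂ > (CH₃)₃C–OC(O)C₆H₄NO₂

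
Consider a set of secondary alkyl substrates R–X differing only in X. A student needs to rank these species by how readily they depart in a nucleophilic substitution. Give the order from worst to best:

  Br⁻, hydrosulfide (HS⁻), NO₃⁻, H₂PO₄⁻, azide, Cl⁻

A good leaving group is a weak base: the lower the pKₐ of its conjugate acid, the more readily it departs.
Br⁻: pKₐ(HBr) ≈ -9 — weak base; good leaving group
Cl⁻: pKₐ(HCl) ≈ -7
NO₃⁻: pKₐ(HNO₃) ≈ -1.3 — resonance-delocalised over three oxygens
H₂PO₄⁻: pKₐ(H₃PO₄) ≈ 2.1 — moderate base; biological leaving group after further activation
azide: pKₐ(HN₃) ≈ 4.7 — linear, resonance-stabilised
hydrosulfide (HS⁻): pKₐ(H₂S) ≈ 7
The question asks for worst first, so the sequence is read in increasing leaving-group ability.

hydrosulfide (HS⁻) < azide < H₂PO₄⁻ < NO₃⁻ < Cl⁻ < Br⁻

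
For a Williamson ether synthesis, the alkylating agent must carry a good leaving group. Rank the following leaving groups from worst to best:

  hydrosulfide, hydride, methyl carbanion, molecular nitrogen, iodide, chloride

Leaving-group ability tracks the stability of the departed species; conjugate-acid pKₐ is the usual yardstick (lower pKₐ → better LG).
molecular nitrogen: no meaningful conjugate acid; N₂ departs as an exceptionally stable neutral molecule
iodide: pKₐ(HI) ≈ -10
chloride: pKₐ(HCl) ≈ -7
hydrosulfide: pKₐ(H₂S) ≈ 7
hydride: pKₐ(H₂) ≈ 36
methyl carbanion: pKₐ(CH₄) ≈ 48
Reversing gives the worst-to-best order requested.

methyl carbanion < hydride < hydrosulfide < chloride < iodide < molecular nitrogen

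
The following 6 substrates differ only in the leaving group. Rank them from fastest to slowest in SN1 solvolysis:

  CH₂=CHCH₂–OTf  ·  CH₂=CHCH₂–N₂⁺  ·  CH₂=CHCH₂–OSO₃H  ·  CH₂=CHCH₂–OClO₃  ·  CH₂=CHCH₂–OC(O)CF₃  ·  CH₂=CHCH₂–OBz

Same R in every case — rank the leaving groups.
The more stable X⁻ (or X) is on its own — i.e. the weaker a base it is — the better a leaving group it makes.
CH₂=CHCH₂–N₂⁺ loses N₂: no meaningful conjugate acid; N₂ departs as an exceptionally stable neutral molecule
CH₂=CHCH₂–OTf loses OTf⁻: pKₐ(CF₃SO₃H (triflic acid)) ≈ -14
CH₂=CHCH₂–OClO₃ loses ClO₄⁻: pKₐ(HClO₄) ≈ -10
CH₂=CHCH₂–OSO₃H loses HSO₄⁻: pKₐ(H₂SO₄) ≈ -3
CH₂=CHCH₂–OC(O)CF₃ loses CF₃COO⁻: pKₐ(CF₃COOH) ≈ 0.2
CH₂=CHCH₂–OBz loses PhCOO⁻: pKₐ(C₆H₅COOH) ≈ 4.2

CH₂=CHCH₂–N₂⁺ > CH₂=CHCH₂–OTf > CH₂=CHCH₂–OClO₃ > CH₂=CHCH₂–OSO₃H > CH₂=CHCH₂–OC(O)CF₃ > CH₂=CHCH₂–OBz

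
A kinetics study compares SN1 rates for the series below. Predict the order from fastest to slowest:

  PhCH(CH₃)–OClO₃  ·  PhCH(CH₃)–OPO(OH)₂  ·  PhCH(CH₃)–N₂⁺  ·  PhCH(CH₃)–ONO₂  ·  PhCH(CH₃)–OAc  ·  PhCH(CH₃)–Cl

Identical carbon frameworks mean the comparison reduces to leaving-group quality.
Leaving-group ability tracks the stability of the departed species; conjugate-acid pKₐ is the usual yardstick (lower pKₐ → better LG).
PhCH(CH₃)–N₂⁺ loses N₂: no meaningful conjugate acid; N₂ departs as an exceptionally stable neutral molecule
PhCH(CH₃)–OClO₃ loses ClO₄⁻: pKₐ(HClO₄) ≈ -10
PhCH(CH₃)–Cl loses Cl⁻: pKₐ(HCl) ≈ -7
PhCH(CH₃)–ONO₂ loses NO₃⁻: pKₐ(HNO₃) ≈ -1.3
PhCH(CH₃)–OPO(OH)₂ loses H₂PO₄⁻: pKₐ(H₃PO₄) ≈ 2.1
PhCH(CH₃)–OAc loses AcO⁻: pKₐ(CH₃COOH) ≈ 4.8

PhCH(CH₃)–N₂⁺ > PhCH(CH₃)–OClO₃ > PhCH(CH₃)–Cl > PhCH(CH₃)–ONO₂ > PhCH(CH₃)–OPO(OH)₂ > PhCH(CH₃)–OAc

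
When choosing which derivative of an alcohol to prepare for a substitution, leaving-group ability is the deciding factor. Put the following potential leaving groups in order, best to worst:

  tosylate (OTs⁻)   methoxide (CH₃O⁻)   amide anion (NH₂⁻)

tosylate (OTs⁻): pKₐ(p-CH₃C₆H₄SO₃H (TsOH)) ≈ -2.8
methoxide (CH₃O⁻): pKₐ(CH₃OH) ≈ 15.5
amide anion (NH₂⁻): pKₐ(NH₃) ≈ 38

tosylate (OTs⁻) > methoxide (CH₃O⁻) > amide anion (NH₂⁻)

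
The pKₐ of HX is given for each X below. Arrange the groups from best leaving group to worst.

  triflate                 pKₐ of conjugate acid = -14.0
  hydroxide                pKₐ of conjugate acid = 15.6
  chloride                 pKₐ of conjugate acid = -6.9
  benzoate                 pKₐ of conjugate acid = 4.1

triflate > chloride > benzoate > hydroxide

Lower conjugate-acid pKₐ ⇒ weaker base ⇒ better leaving group.
Sorting by the given values: triflate (-14.0), chloride (-6.9), benzoate (4.1), hydroxide (15.6).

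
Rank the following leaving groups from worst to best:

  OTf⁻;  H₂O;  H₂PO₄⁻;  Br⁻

H₂PO₄⁻ < H₂O < Br⁻ < OTf⁻

A good leaving group is a weak base: the lower the pKₐ of its conjugate acid, the more readily it departs.
OTf⁻: pKₐ(CF₃SO₃H (triflic acid)) ≈ -14 — charge spread over three oxygens and a CF₃ group; the premier leaving group in synthesis
Br⁻: pKₐ(HBr) ≈ -9
H₂O: pKₐ(H₃O⁺) ≈ -1.7
H₂PO₄⁻: pKₐ(H₃PO₄) ≈ 2.1 — moderate base; biological leaving group after further activation
Reversing gives the worst-to-best order requested.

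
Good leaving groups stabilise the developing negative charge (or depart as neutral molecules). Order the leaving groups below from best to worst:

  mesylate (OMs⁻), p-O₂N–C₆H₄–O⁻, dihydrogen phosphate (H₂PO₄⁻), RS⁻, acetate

Leaving-group ability tracks the stability of the departed species; conjugate-acid pKₐ is the usual yardstick (lower pKₐ → better LG).
mesylate (OMs⁻): pKₐ(CH₃SO₃H (MsOH)) ≈ -1.9
dihydrogen phosphate (H₂PO₄⁻): pKₐ(H₃PO₄) ≈ 2.1
acetate: pKₐ(CH₃COOH) ≈ 4.8 — resonance-stabilised but still a weak base
p-O₂N–C₆H₄–O⁻: pKₐ(p-nitrophenol) ≈ 7.2
RS⁻: pKₐ(RSH (a thiol)) ≈ 10.5 — moderately basic; rarely leaves without activation

mesylate (OMs⁻) > dihydrogen phosphate (H₂PO₄⁻) > acetate > p-O₂N–C₆H₄–O⁻ > RS⁻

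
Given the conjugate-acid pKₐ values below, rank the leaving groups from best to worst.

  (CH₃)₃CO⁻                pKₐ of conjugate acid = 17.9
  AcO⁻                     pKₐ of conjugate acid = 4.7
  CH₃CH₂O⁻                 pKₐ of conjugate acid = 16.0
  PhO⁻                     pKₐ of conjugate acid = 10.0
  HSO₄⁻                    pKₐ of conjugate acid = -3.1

Lower conjugate-acid pKₐ ⇒ weaker base ⇒ better leaving group.
Sorting by the given values: HSO₄⁻ (-3.1), AcO⁻ (4.7), PhO⁻ (10.0), CH₃CH₂O⁻ (16.0), (CH₃)₃CO⁻ (17.9).

HSO₄⁻ > AcO⁻ > PhO⁻ > CH₃CH₂O⁻ > (CH₃)₃CO⁻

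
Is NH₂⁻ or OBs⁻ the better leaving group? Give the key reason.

OBs⁻ is the better leaving group.
pKₐ(p-BrC₆H₄SO₃H) ≈ -2.8 versus pKₐ(NH₃) ≈ 38: OBs⁻ is the much weaker base.
Arenesulfonate with a p-bromo substituent.

OBs⁻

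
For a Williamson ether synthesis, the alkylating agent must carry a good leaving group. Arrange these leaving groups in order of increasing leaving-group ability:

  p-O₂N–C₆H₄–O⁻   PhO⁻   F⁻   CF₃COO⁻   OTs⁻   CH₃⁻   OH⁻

The more stable X⁻ (or X) is on its own — i.e. the weaker a base it is — the better a leaving group it makes.
OTs⁻: pKₐ(p-CH₃C₆H₄SO₃H (TsOH)) ≈ -2.8 — resonance-delocalised arenesulfonate
CF₃COO⁻: pKₐ(CF₃COOH) ≈ 0.2
F⁻: pKₐ(HF) ≈ 3.2 — small and strongly basic; the poor halide leaving group
p-O₂N–C₆H₄–O⁻: pKₐ(p-nitrophenol) ≈ 7.2 — nitro group delocalises the charge; the classic chromogenic LG
PhO⁻: pKₐ(C₆H₅OH (phenol)) ≈ 10 — resonance into the ring helps, but still a poor LG
OH⁻: pKₐ(H₂O) ≈ 15.7
CH₃⁻: pKₐ(CH₄) ≈ 48 — unstabilised carbanion; the worst conceivable leaving group
The question asks for worst first, so the sequence is read in increasing leaving-group ability.

CH₃⁻ < OH⁻ < PhO⁻ < p-O₂N–C₆H₄–O⁻ < F⁻ < CF₃COO⁻ < OTs⁻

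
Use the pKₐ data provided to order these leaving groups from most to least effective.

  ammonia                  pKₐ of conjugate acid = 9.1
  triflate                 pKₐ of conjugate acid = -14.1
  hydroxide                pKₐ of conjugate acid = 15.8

triflate > ammonia > hydroxide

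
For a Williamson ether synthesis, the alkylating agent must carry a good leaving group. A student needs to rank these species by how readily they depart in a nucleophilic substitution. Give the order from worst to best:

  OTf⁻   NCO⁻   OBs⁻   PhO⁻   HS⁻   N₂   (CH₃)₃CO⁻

(CH₃)₃CO⁻ < PhO⁻ < HS⁻ < NCO⁻ < OBs⁻ < OTf⁻ < N₂

N₂: no meaningful conjugate acid; N₂ departs as an exceptionally stable neutral molecule
OTf⁻: pKₐ(CF₃SO₃H (triflic acid)) ≈ -14
OBs⁻: pKₐ(p-BrC₆H₄SO₃H) ≈ -2.8 — arenesulfonate with a p-bromo substituent
NCO⁻: pKₐ(HOCN) ≈ 3.5
HS⁻: pKₐ(H₂S) ≈ 7
PhO⁻: pKₐ(C₆H₅OH (phenol)) ≈ 10 — resonance into the ring helps, but still a poor LG
(CH₃)₃CO⁻: pKₐ(t-BuOH) ≈ 18 — bulky, strongly basic alkoxide
Listed from poorest to best leaving group as asked.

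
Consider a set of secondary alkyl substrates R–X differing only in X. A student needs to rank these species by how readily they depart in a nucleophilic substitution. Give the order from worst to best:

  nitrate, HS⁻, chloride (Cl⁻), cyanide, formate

cyanide < HS⁻ < formate < nitrate < chloride (Cl⁻)

The more stable X⁻ (or X) is on its own — i.e. the weaker a base it is — the better a leaving group it makes.
chloride (Cl⁻): pKₐ(HCl) ≈ -7
nitrate: pKₐ(HNO₃) ≈ -1.3
formate: pKₐ(HCOOH) ≈ 3.8
HS⁻: pKₐ(H₂S) ≈ 7
cyanide: pKₐ(HCN) ≈ 9.2
The question asks for worst first, so the sequence is read in increasing leaving-group ability.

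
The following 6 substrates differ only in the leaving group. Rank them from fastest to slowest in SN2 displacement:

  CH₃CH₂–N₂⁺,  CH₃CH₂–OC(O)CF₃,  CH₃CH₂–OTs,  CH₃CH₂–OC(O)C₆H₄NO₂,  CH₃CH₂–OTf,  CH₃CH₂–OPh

CH₃CH₂–N₂⁺ > CH₃CH₂–OTf > CH₃CH₂–OTs > CH₃CH₂–OC(O)CF₃ > CH₃CH₂–OC(O)C₆H₄NO₂ > CH₃CH₂–OPh

The skeletons are identical, so relative rate is governed entirely by leaving-group ability.
The more stable X⁻ (or X) is on its own — i.e. the weaker a base it is — the better a leaving group it makes.
CH₃CH₂–N₂⁺ loses N₂: no meaningful conjugate acid; N₂ departs as an exceptionally stable neutral molecule
CH₃CH₂–OTf loses OTf⁻: pKₐ(CF₃SO₃H (triflic acid)) ≈ -14
CH₃CH₂–OTs loses OTs⁻: pKₐ(p-CH₃C₆H₄SO₃H (TsOH)) ≈ -2.8
CH₃CH₂–OC(O)CF₃ loses CF₃COO⁻: pKₐ(CF₃COOH) ≈ 0.2
CH₃CH₂–OC(O)C₆H₄NO₂ loses p-O₂N–C₆H₄–COO⁻: pKₐ(p-nitrobenzoic acid) ≈ 3.4
CH₃CH₂–OPh loses PhO⁻: pKₐ(C₆H₅OH (phenol)) ≈ 10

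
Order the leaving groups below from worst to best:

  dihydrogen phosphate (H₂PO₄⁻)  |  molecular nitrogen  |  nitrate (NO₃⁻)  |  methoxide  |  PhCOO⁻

The more stable X⁻ (or X) is on its own — i.e. the weaker a base it is — the better a leaving group it makes.
molecular nitrogen: no meaningful conjugate acid; N₂ departs as an exceptionally stable neutral molecule
nitrate (NO₃⁻): pKₐ(HNO₃) ≈ -1.3
dihydrogen phosphate (H₂PO₄⁻): pKₐ(H₃PO₄) ≈ 2.1
PhCOO⁻: pKₐ(C₆H₅COOH) ≈ 4.2
methoxide: pKₐ(CH₃OH) ≈ 15.5
Listed from poorest to best leaving group as asked.

methoxide < PhCOO⁻ < dihydrogen phosphate (H₂PO₄⁻) < nitrate (NO₃⁻) < molecular nitrogen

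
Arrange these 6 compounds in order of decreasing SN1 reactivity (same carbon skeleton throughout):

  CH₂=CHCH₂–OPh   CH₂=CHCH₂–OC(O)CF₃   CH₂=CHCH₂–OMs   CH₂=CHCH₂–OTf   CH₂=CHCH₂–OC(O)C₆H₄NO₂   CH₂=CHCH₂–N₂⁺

CH₂=CHCH₂–N₂⁺ > CH₂=CHCH₂–OTf > CH₂=CHCH₂–OMs > CH₂=CHCH₂–OC(O)CF₃ > CH₂=CHCH₂–OC(O)C₆H₄NO₂ > CH₂=CHCH₂–OPh

With the same alkyl group throughout, only the leaving group differentiates the rates.
Leaving-group ability tracks the stability of the departed species; conjugate-acid pKₐ is the usual yardstick (lower pKₐ → better LG).
CH₂=CHCH₂–N₂⁺ loses N₂: no meaningful conjugate acid; N₂ departs as an exceptionally stable neutral molecule
CH₂=CHCH₂–OTf loses OTf⁻: pKₐ(CF₃SO₃H (triflic acid)) ≈ -14
CH₂=CHCH₂–OMs loses OMs⁻: pKₐ(CH₃SO₃H (MsOH)) ≈ -1.9
CH₂=CHCH₂–OC(O)CF₃ loses CF₃COO⁻: pKₐ(CF₃COOH) ≈ 0.2
CH₂=CHCH₂–OC(O)C₆H₄NO₂ loses p-O₂N–C₆H₄–COO⁻: pKₐ(p-nitrobenzoic acid) ≈ 3.4
CH₂=CHCH₂–OPh loses PhO⁻: pKₐ(C₆H₅OH (phenol)) ≈ 10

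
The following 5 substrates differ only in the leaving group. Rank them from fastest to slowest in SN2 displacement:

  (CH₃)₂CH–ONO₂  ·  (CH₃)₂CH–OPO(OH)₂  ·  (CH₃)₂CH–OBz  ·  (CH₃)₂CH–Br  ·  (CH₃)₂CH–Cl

Identical carbon frameworks mean the comparison reduces to leaving-group quality.
A good leaving group is a weak base: the lower the pKₐ of its conjugate acid, the more readily it departs.
(CH₃)₂CH–Br loses Br⁻: pKₐ(HBr) ≈ -9
(CH₃)₂CH–Cl loses Cl⁻: pKₐ(HCl) ≈ -7
(CH₃)₂CH–ONO₂ loses NO₃⁻: pKₐ(HNO₃) ≈ -1.3
(CH₃)₂CH–OPO(OH)₂ loses H₂PO₄⁻: pKₐ(H₃PO₄) ≈ 2.1
(CH₃)₂CH–OBz loses PhCOO⁻: pKₐ(C₆H₅COOH) ≈ 4.2

(CH₃)₂CH–Br > (CH₃)₂CH–Cl > (CH₃)₂CH–ONO₂ > (CH₃)₂CH–OPO(OH)₂ > (CH₃)₂CH–OBz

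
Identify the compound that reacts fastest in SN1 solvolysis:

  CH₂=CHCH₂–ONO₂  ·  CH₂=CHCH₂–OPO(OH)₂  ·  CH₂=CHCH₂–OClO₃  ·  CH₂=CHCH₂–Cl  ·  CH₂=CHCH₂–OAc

CH₂=CHCH₂–OClO₃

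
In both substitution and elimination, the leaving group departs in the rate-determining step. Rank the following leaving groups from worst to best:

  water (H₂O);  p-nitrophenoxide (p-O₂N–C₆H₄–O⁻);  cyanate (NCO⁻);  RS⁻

RS⁻ < p-nitrophenoxide (p-O₂N–C₆H₄–O⁻) < cyanate (NCO⁻) < water (H₂O)

water (H₂O): pKₐ(H₃O⁺) ≈ -1.7
cyanate (NCO⁻): pKₐ(HOCN) ≈ 3.5 — resonance between N and O
p-nitrophenoxide (p-O₂N–C₆H₄–O⁻): pKₐ(p-nitrophenol) ≈ 7.2 — nitro group delocalises the charge; the classic chromogenic LG
RS⁻: pKₐ(RSH (a thiol)) ≈ 10.5 — moderately basic; rarely leaves without activation
The question asks for worst first, so the sequence is read in increasing leaving-group ability.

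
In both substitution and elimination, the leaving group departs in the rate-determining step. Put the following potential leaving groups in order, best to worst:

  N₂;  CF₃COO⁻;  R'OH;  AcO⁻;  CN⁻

N₂ > R'OH > CF₃COO⁻ > AcO⁻ > CN⁻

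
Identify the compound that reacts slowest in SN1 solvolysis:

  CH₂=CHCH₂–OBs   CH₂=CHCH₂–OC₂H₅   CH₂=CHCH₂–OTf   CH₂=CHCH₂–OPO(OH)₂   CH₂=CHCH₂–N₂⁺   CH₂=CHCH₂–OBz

CH₂=CHCH₂–OC₂H₅

The skeletons are identical, so relative rate is governed entirely by leaving-group ability.
Rank by basicity of the departing species: weakest base leaves most easily.
CH₂=CHCH₂–N₂⁺ loses N₂: no meaningful conjugate acid; N₂ departs as an exceptionally stable neutral molecule
CH₂=CHCH₂–OTf loses OTf⁻: pKₐ(CF₃SO₃H (triflic acid)) ≈ -14
CH₂=CHCH₂–OBs loses OBs⁻: pKₐ(p-BrC₆H₄SO₃H) ≈ -2.8
CH₂=CHCH₂–OPO(OH)₂ loses H₂PO₄⁻: pKₐ(H₃PO₄) ≈ 2.1
CH₂=CHCH₂–OBz loses PhCOO⁻: pKₐ(C₆H₅COOH) ≈ 4.2
CH₂=CHCH₂–OC₂H₅ loses CH₃CH₂O⁻: pKₐ(CH₃CH₂OH) ≈ 16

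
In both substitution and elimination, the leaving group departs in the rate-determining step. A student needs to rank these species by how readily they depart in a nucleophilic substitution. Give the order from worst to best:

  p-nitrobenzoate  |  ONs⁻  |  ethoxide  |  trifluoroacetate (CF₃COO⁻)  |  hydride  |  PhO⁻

hydride < ethoxide < PhO⁻ < p-nitrobenzoate < trifluoroacetate (CF₃COO⁻) < ONs⁻

A good leaving group is a weak base: the lower the pKₐ of its conjugate acid, the more readily it departs.
ONs⁻: pKₐ(p-O₂NC₆H₄SO₃H) ≈ -3.5
trifluoroacetate (CF₃COO⁻): pKₐ(CF₃COOH) ≈ 0.2
p-nitrobenzoate: pKₐ(p-nitrobenzoic acid) ≈ 3.4
PhO⁻: pKₐ(C₆H₅OH (phenol)) ≈ 10
ethoxide: pKₐ(CH₃CH₂OH) ≈ 16
hydride: pKₐ(H₂) ≈ 36
Listed from poorest to best leaving group as asked.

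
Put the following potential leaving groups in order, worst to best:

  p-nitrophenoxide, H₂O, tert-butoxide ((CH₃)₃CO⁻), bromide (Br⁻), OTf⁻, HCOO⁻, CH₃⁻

The more stable X⁻ (or X) is on its own — i.e. the weaker a base it is — the better a leaving group it makes.
OTf⁻: pKₐ(CF₃SO₃H (triflic acid)) ≈ -14 — charge spread over three oxygens and a CF₃ group; the premier leaving group in synthesis
bromide (Br⁻): pKₐ(HBr) ≈ -9
H₂O: pKₐ(H₃O⁺) ≈ -1.7
HCOO⁻: pKₐ(HCOOH) ≈ 3.8 — resonance-stabilised carboxylate
p-nitrophenoxide: pKₐ(p-nitrophenol) ≈ 7.2
tert-butoxide ((CH₃)₃CO⁻): pKₐ(t-BuOH) ≈ 18 — bulky, strongly basic alkoxide
CH₃⁻: pKₐ(CH₄) ≈ 48 — unstabilised carbanion; the worst conceivable leaving group
Reversing gives the worst-to-best order requested.

CH₃⁻ < tert-butoxide ((CH₃)₃CO⁻) < p-nitrophenoxide < HCOO⁻ < H₂O < bromide (Br⁻) < OTf⁻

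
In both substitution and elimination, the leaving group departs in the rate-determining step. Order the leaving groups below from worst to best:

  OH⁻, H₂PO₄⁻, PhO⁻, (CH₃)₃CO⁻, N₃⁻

Leaving-group ability tracks the stability of the departed species; conjugate-acid pKₐ is the usual yardstick (lower pKₐ → better LG).
H₂PO₄⁻: pKₐ(H₃PO₄) ≈ 2.1
N₃⁻: pKₐ(HN₃) ≈ 4.7 — linear, resonance-stabilised
PhO⁻: pKₐ(C₆H₅OH (phenol)) ≈ 10 — resonance into the ring helps, but still a poor LG
OH⁻: pKₐ(H₂O) ≈ 15.7 — strong base; essentially never leaves without prior activation
(CH₃)₃CO⁻: pKₐ(t-BuOH) ≈ 18 — bulky, strongly basic alkoxide
Listed from poorest to best leaving group as asked.

(CH₃)₃CO⁻ < OH⁻ < PhO⁻ < N₃⁻ < H₂PO₄⁻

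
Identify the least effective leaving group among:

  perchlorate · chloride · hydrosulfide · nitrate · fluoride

hydrosulfide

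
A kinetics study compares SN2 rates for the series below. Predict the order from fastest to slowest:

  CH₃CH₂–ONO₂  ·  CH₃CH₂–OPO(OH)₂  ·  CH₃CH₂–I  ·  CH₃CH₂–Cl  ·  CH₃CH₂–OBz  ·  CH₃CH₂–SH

Identical carbon frameworks mean the comparison reduces to leaving-group quality.
The more stable X⁻ (or X) is on its own — i.e. the weaker a base it is — the better a leaving group it makes.
CH₃CH₂–I loses I⁻: pKₐ(HI) ≈ -10
CH₃CH₂–Cl loses Cl⁻: pKₐ(HCl) ≈ -7
CH₃CH₂–ONO₂ loses NO₃⁻: pKₐ(HNO₃) ≈ -1.3
CH₃CH₂–OPO(OH)₂ loses H₂PO₄⁻: pKₐ(H₃PO₄) ≈ 2.1
CH₃CH₂–OBz loses PhCOO⁻: pKₐ(C₆H₅COOH) ≈ 4.2
CH₃CH₂–SH loses HS⁻: pKₐ(H₂S) ≈ 7

CH₃CH₂–I > CH₃CH₂–Cl > CH₃CH₂–ONO₂ > CH₃CH₂–OPO(OH)₂ > CH₃CH₂–OBz > CH₃CH₂–SH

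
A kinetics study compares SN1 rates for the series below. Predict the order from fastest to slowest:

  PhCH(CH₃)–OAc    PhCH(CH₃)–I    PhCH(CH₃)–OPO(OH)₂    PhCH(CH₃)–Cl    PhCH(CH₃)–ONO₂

PhCH(CH₃)–I > PhCH(CH₃)–Cl > PhCH(CH₃)–ONO₂ > PhCH(CH₃)–OPO(OH)₂ > PhCH(CH₃)–OAc

Identical carbon frameworks mean the comparison reduces to leaving-group quality.
Rank by basicity of the departing species: weakest base leaves most easily.
PhCH(CH₃)–I loses I⁻: pKₐ(HI) ≈ -10
PhCH(CH₃)–Cl loses Cl⁻: pKₐ(HCl) ≈ -7
PhCH(CH₃)–ONO₂ loses NO₃⁻: pKₐ(HNO₃) ≈ -1.3
PhCH(CH₃)–OPO(OH)₂ loses H₂PO₄⁻: pKₐ(H₃PO₄) ≈ 2.1
PhCH(CH₃)–OAc loses AcO⁻: pKₐ(CH₃COOH) ≈ 4.8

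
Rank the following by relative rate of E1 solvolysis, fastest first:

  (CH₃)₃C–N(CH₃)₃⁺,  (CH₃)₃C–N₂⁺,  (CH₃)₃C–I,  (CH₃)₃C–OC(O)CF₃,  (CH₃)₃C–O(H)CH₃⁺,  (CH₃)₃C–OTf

With the same alkyl group throughout, only the leaving group differentiates the rates.
A good leaving group is a weak base: the lower the pKₐ of its conjugate acid, the more readily it departs.
(CH₃)₃C–N₂⁺ loses N₂: no meaningful conjugate acid; N₂ departs as an exceptionally stable neutral molecule
(CH₃)₃C–OTf loses OTf⁻: pKₐ(CF₃SO₃H (triflic acid)) ≈ -14
(CH₃)₃C–I loses I⁻: pKₐ(HI) ≈ -10
(CH₃)₃C–O(H)CH₃⁺ loses R'OH: pKₐ(R'OH₂⁺) ≈ -2.4
(CH₃)₃C–OC(O)CF₃ loses CF₃COO⁻: pKₐ(CF₃COOH) ≈ 0.2
(CH₃)₃C–N(CH₃)₃⁺ loses NR'₃: pKₐ(R'₃NH⁺) ≈ 10.7

(CH₃)₃C–N₂⁺ > (CH₃)₃C–OTf > (CH₃)₃C–I > (CH₃)₃C–O(H)CH₃⁺ > (CH₃)₃C–OC(O)CF₃ > (CH₃)₃C–N(CH₃)₃⁺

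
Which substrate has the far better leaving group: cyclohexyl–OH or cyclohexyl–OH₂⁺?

cyclohexyl–OH₂⁺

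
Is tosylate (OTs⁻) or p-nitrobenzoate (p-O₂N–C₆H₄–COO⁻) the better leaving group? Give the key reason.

tosylate (OTs⁻)

tosylate (OTs⁻) is the better leaving group.
pKₐ(p-CH₃C₆H₄SO₃H (TsOH)) ≈ -2.8 versus pKₐ(p-nitrobenzoic acid) ≈ 3.4: tosylate (OTs⁻) is the much weaker base.
Resonance-delocalised arenesulfonate.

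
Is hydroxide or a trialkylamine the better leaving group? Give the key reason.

a trialkylamine is the better leaving group.
pKₐ(R'₃NH⁺) ≈ 10.7 versus pKₐ(H₂O) ≈ 15.7: a trialkylamine is the much weaker base.
Neutral but still a fairly strong base; Hofmann-elimination LG.

a trialkylamine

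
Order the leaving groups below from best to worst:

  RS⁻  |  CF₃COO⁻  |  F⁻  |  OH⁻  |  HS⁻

The more stable X⁻ (or X) is on its own — i.e. the weaker a base it is — the better a leaving group it makes.
CF₃COO⁻: pKₐ(CF₃COOH) ≈ 0.2
F⁻: pKₐ(HF) ≈ 3.2
HS⁻: pKₐ(H₂S) ≈ 7
RS⁻: pKₐ(RSH (a thiol)) ≈ 10.5
OH⁻: pKₐ(H₂O) ≈ 15.7

CF₃COO⁻ > F⁻ > HS⁻ > RS⁻ > OH⁻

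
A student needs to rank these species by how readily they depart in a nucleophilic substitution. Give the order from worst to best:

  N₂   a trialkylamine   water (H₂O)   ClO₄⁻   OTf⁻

N₂: no meaningful conjugate acid; N₂ departs as an exceptionally stable neutral molecule
OTf⁻: pKₐ(CF₃SO₃H (triflic acid)) ≈ -14
ClO₄⁻: pKₐ(HClO₄) ≈ -10 — extremely weak base; rarely used for safety reasons
water (H₂O): pKₐ(H₃O⁺) ≈ -1.7 — neutral; leaves from a protonated alcohol (R–OH₂⁺)
a trialkylamine: pKₐ(R'₃NH⁺) ≈ 10.7 — neutral but still a fairly strong base; Hofmann-elimination LG
The question asks for worst first, so the sequence is read in increasing leaving-group ability.

a trialkylamine < water (H₂O) < ClO₄⁻ < OTf⁻ < N₂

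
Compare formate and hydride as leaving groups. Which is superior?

formate is the better leaving group.
pKₐ(HCOOH) ≈ 3.8 versus pKₐ(H₂) ≈ 36: formate is the much weaker base.
Resonance-stabilised carboxylate.

formate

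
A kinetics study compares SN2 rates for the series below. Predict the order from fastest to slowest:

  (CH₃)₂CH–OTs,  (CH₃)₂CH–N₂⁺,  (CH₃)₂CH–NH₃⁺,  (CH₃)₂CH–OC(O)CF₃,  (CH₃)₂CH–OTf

Same R in every case — rank the leaving groups.
Leaving-group ability tracks the stability of the departed species; conjugate-acid pKₐ is the usual yardstick (lower pKₐ → better LG).
(CH₃)₂CH–N₂⁺ loses N₂: no meaningful conjugate acid; N₂ departs as an exceptionally stable neutral molecule
(CH₃)₂CH–OTf loses OTf⁻: pKₐ(CF₃SO₃H (triflic acid)) ≈ -14
(CH₃)₂CH–OTs loses OTs⁻: pKₐ(p-CH₃C₆H₄SO₃H (TsOH)) ≈ -2.8
(CH₃)₂CH–OC(O)CF₃ loses CF₃COO⁻: pKₐ(CF₃COOH) ≈ 0.2
(CH₃)₂CH–NH₃⁺ loses NH₃: pKₐ(NH₄⁺) ≈ 9.2

(CH₃)₂CH–N₂⁺ > (CH₃)₂CH–OTf > (CH₃)₂CH–OTs > (CH₃)₂CH–OC(O)CF₃ > (CH₃)₂CH–NH₃⁺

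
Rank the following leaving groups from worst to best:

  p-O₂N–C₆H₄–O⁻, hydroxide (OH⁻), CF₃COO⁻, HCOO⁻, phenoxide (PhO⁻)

hydroxide (OH⁻) < phenoxide (PhO⁻) < p-O₂N–C₆H₄–O⁻ < HCOO⁻ < CF₃COO⁻

The more stable X⁻ (or X) is on its own — i.e. the weaker a base it is — the better a leaving group it makes.
CF₃COO⁻: pKₐ(CF₃COOH) ≈ 0.2
HCOO⁻: pKₐ(HCOOH) ≈ 3.8
p-O₂N–C₆H₄–O⁻: pKₐ(p-nitrophenol) ≈ 7.2
phenoxide (PhO⁻): pKₐ(C₆H₅OH (phenol)) ≈ 10 — resonance into the ring helps, but still a poor LG
hydroxide (OH⁻): pKₐ(H₂O) ≈ 15.7 — strong base; essentially never leaves without prior activation
The question asks for worst first, so the sequence is read in increasing leaving-group ability.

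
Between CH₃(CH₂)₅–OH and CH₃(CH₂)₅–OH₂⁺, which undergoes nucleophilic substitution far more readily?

From CH₃(CH₂)₅–OH the departing group would be OH⁻ (pKₐ(H₂O) ≈ 15.7). Strong base; essentially never leaves without prior activation.
From CH₃(CH₂)₅–OH₂⁺ the leaving group is H₂O (pKₐ(H₃O⁺) ≈ -1.7). Neutral; leaves from a protonated alcohol (R–OH₂⁺).
(In practice CH₃(CH₂)₅–OH₂⁺ is made from CH₃(CH₂)₅–OH by protonation with strong acid, converting the leaving group from hydroxide to neutral water.)

CH₃(CH₂)₅–OH₂⁺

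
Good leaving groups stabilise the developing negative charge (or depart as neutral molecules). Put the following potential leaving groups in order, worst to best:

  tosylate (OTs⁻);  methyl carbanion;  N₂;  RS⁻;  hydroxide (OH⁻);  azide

methyl carbanion < hydroxide (OH⁻) < RS⁻ < azide < tosylate (OTs⁻) < N₂

Rank by basicity of the departing species: weakest base leaves most easily.
N₂: no meaningful conjugate acid; N₂ departs as an exceptionally stable neutral molecule
tosylate (OTs⁻): pKₐ(p-CH₃C₆H₄SO₃H (TsOH)) ≈ -2.8
azide: pKₐ(HN₃) ≈ 4.7
RS⁻: pKₐ(RSH (a thiol)) ≈ 10.5 — moderately basic; rarely leaves without activation
hydroxide (OH⁻): pKₐ(H₂O) ≈ 15.7
methyl carbanion: pKₐ(CH₄) ≈ 48 — unstabilised carbanion; the worst conceivable leaving group
Reversing gives the worst-to-best order requested.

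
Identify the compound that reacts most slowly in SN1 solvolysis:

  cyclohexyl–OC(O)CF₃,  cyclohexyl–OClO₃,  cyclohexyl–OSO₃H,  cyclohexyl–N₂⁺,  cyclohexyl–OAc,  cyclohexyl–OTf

cyclohexyl–OAc

Identical carbon frameworks mean the comparison reduces to leaving-group quality.
The more stable X⁻ (or X) is on its own — i.e. the weaker a base it is — the better a leaving group it makes.
cyclohexyl–N₂⁺ loses N₂: no meaningful conjugate acid; N₂ departs as an exceptionally stable neutral molecule
cyclohexyl–OTf loses OTf⁻: pKₐ(CF₃SO₃H (triflic acid)) ≈ -14
cyclohexyl–OClO₃ loses ClO₄⁻: pKₐ(HClO₄) ≈ -10
cyclohexyl–OSO₃H loses HSO₄⁻: pKₐ(H₂SO₄) ≈ -3
cyclohexyl–OC(O)CF₃ loses CF₃COO⁻: pKₐ(CF₃COOH) ≈ 0.2
cyclohexyl–OAc loses AcO⁻: pKₐ(CH₃COOH) ≈ 4.8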